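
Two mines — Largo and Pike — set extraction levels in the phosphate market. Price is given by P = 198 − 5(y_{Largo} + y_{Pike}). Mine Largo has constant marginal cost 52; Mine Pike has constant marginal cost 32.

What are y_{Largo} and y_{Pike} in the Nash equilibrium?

8.4, 12.4

Mine Largo's profit: π = y_{Largo}(198 − 5(y_{Largo} + y_{Pike})) − 52y_{Largo}.
∂π/∂y_{Largo} = 146 − 10y_{Largo} − 5y_{Pike} = 0, so y_{Largo} = 14.6 − 0.5y_{Pike}.
By the same steps for Pike: y_{Pike} = 16.6 − 0.5y_{Largo}.
Solving the two reaction functions simultaneously: (1 − (−0.5)(−0.5))y_{Largo} = 14.6 − 0.5·16.6, so 0.75y_{Largo} = 6.3 and y_{Largo} = 8.4.
Then y_{Pike} = 16.6 − 0.5·8.4 = 12.4.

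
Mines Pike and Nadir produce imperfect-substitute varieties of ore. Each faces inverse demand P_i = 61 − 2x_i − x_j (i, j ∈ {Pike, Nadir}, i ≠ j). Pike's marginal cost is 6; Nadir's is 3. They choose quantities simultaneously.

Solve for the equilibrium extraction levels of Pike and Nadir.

10.8, 11.8

Mine Pike's profit: π = x_{Pike}(61 − 2x_{Pike} − x_{Nadir}) − 6x_{Pike}.
∂π/∂x_{Pike} = 55 − 4x_{Pike} − x_{Nadir} = 0 ⇒ x_{Pike} = 13.75 − 0.25x_{Nadir}.
Similarly x_{Nadir} = 14.5 − 0.25x_{Pike}.
Plugging x_{Nadir} into Pike's best response: x_{Pike} = 13.75 − 0.25(14.5 − 0.25x_{Pike}) ⇒ 0.9375x_{Pike} = 10.125, so x_{Pike} = 10.8.
Then x_{Nadir} = 14.5 − 0.25·10.8 = 11.8.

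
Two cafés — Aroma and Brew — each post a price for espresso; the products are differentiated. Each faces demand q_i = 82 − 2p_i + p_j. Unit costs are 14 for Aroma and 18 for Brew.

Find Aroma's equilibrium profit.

1076.48

Aroma's profit: π = (p_{Aroma} − 14)(82 − 2p_{Aroma} + p_{Brew}).
∂π/∂p_{Aroma} = 110 − 4p_{Aroma} + p_{Brew} = 0 ⇒ p_{Aroma} = 27.5 + 0.25p_{Brew}.
Similarly p_{Brew} = 29.5 + 0.25p_{Aroma}.
Solving the two reaction functions simultaneously: (1 − (0.25)(0.25))p_{Aroma} = 27.5 + 0.25·29.5, so 0.9375p_{Aroma} = 34.875 and p_{Aroma} = 37.2.
Then p_{Brew} = 29.5 + 0.25·37.2 = 38.8.
q_{Aroma} = 82 − 2·37.2 + 38.8 = 46.4.
Profit = (37.2 − 14)·46.4 = 1076.48.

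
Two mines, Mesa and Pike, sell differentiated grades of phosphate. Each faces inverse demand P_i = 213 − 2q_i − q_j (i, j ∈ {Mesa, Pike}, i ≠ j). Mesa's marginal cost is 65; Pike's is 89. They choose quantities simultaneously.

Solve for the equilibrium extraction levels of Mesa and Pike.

31.2, 23.2

Mine Mesa's profit: π = q_{Mesa}(213 − 2q_{Mesa} − q_{Pike}) − 65q_{Mesa}.
∂π/∂q_{Mesa} = 148 − 4q_{Mesa} − q_{Pike} = 0 ⇒ q_{Mesa} = 37 − 0.25q_{Pike}.
Similarly q_{Pike} = 31 − 0.25q_{Mesa}.
Solving the two reaction functions simultaneously: (1 − (−0.25)(−0.25))q_{Mesa} = 37 − 0.25·31, so 0.9375q_{Mesa} = 29.25 and q_{Mesa} = 31.2.
Then q_{Pike} = 31 − 0.25·31.2 = 23.2.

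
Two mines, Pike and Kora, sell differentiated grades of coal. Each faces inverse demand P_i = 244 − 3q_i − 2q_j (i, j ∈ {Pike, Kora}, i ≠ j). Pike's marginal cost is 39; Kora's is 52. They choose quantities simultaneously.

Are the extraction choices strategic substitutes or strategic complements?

strategic substitutes

Mine Pike's profit: π = q_{Pike}(244 − 3q_{Pike} − 2q_{Kora}) − 39q_{Pike}.
∂π/∂q_{Pike} = 205 − 6q_{Pike} − 2q_{Kora} = 0 ⇒ q_{Pike} = 205/6 − (1/3)q_{Kora}.
The best-response slope dq_{Pike}/dq_{Kora} = −1/3 < 0: the reaction function is downward-sloping, so the choices are strategic substitutes.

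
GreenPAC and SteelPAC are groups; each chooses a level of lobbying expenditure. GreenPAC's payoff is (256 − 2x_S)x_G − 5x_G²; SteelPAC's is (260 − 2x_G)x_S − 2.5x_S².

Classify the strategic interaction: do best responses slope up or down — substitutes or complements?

strategic substitutes

Expanding GreenPAC's payoff: 256x_G − 2x_Sx_G − 5x_G².
∂π/∂x_G = 256 − 2x_S − 10x_G = 0, so x_G = 25.6 − 0.2x_S.
The best-response slope dx_G/dx_S = −0.2 < 0: the reaction function is downward-sloping, so the choices are strategic substitutes.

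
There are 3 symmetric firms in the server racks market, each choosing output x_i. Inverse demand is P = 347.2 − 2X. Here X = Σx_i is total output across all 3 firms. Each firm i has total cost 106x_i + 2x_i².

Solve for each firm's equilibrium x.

20.1

A representative firm's profit is π_i = x_i(347.2 − 2X) − 106x_i − 2x_i², with X = x_i + Σ_{j≠i} x_j.
First-order condition: 241.2 − 8x_i − 2Σ_{j≠i} x_j = 0.
With identical firms, set every x_j = x: then 241.2 − 8x − 4x = 0, i.e. x = 241.2/12 = 20.1.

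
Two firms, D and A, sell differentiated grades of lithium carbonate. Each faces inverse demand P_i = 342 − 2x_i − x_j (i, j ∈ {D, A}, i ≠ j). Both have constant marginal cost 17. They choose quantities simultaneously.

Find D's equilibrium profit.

Firm D's profit: π = x_D(342 − 2x_D − x_A) − 17x_D.
∂π/∂x_D = 325 − 4x_D − x_A = 0 ⇒ x_D = 81.25 − 0.25x_A.
Setting x_D = x_A in the reaction function: x_D = 81.25 − 0.25x_D, so x_D = 81.25 / 1.25 = 65.
P_D = 342 − 2·65 − 65 = 147.
Profit = (147 − 17)·65 = 8450.

8450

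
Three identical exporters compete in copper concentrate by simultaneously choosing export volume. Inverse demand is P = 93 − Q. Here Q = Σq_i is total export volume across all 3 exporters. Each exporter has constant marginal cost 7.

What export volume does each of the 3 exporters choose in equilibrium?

A representative exporter's profit is π_i = q_i(93 − Q) − 7q_i, with Q = q_i + Σ_{j≠i} q_j.
First-order condition: 86 − 2q_i − Σ_{j≠i} q_j = 0.
With identical exporters, set every q_j = q: then 86 − 2q − 2q = 0, i.e. q = 86/4 = 21.5.

21.5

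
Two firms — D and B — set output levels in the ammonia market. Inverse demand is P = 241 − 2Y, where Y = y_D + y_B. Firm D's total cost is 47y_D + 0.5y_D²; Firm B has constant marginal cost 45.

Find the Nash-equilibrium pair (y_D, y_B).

Firm D's profit: π = y_D(241 − 2(y_D + y_B)) − 47y_D − 0.5y_D².
∂π/∂y_D = 194 − 5y_D − 2y_B = 0, so y_D = 38.8 − 0.4y_B.
For B: ∂π/∂y_B = 196 − 4y_B − 2y_D = 0 ⇒ y_B = 49 − 0.5y_D.
Solving the two reaction functions simultaneously: (1 − (−0.4)(−0.5))y_D = 38.8 − 0.4·49, so 0.8y_D = 19.2 and y_D = 24.
Then y_B = 49 − 0.5·24 = 37.

24, 37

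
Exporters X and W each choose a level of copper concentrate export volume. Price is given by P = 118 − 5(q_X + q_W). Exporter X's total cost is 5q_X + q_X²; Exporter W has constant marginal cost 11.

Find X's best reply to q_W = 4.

Exporter X's profit: π = q_X(118 − 5(q_X + q_W)) − 5q_X − q_X².
∂π/∂q_X = 113 − 12q_X − 5q_W = 0, so q_X = 113/12 − (5/12)q_W.
At q_W = 4: q_X = 113/12 − (5/12)·4 = 7.75.

7.75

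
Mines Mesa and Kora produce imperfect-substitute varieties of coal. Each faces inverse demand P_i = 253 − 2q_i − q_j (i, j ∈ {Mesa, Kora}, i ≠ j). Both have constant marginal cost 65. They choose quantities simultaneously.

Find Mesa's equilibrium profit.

2827.52

Mine Mesa's profit: π = q_{Mesa}(253 − 2q_{Mesa} − q_{Kora}) − 65q_{Mesa}.
∂π/∂q_{Mesa} = 188 − 4q_{Mesa} − q_{Kora} = 0 ⇒ q_{Mesa} = 47 − 0.25q_{Kora}.
Setting q_{Mesa} = q_{Kora} in the reaction function: q_{Mesa} = 47 − 0.25q_{Mesa}, so q_{Mesa} = 47 / 1.25 = 37.6.
P_{Mesa} = 253 − 2·37.6 − 37.6 = 140.2.
Profit = (140.2 − 65)·37.6 = 2827.52.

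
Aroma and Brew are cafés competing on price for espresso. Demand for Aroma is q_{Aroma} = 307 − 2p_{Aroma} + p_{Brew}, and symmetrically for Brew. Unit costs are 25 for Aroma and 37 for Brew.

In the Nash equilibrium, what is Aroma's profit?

Aroma's profit: π = (p_{Aroma} − 25)(307 − 2p_{Aroma} + p_{Brew}).
∂π/∂p_{Aroma} = 357 − 4p_{Aroma} + p_{Brew} = 0 ⇒ p_{Aroma} = 89.25 + 0.25p_{Brew}.
Similarly p_{Brew} = 95.25 + 0.25p_{Aroma}.
Substituting the second reaction function into the first: p_{Aroma} = 89.25 + 0.25(95.25 + 0.25p_{Aroma}), which gives 0.9375p_{Aroma} = 113.0625 ⇒ p_{Aroma} = 120.6.
Then p_{Brew} = 95.25 + 0.25·120.6 = 125.4.
q_{Aroma} = 307 − 2·120.6 + 125.4 = 191.2.
Profit = (120.6 − 25)·191.2 = 18278.72.

18278.72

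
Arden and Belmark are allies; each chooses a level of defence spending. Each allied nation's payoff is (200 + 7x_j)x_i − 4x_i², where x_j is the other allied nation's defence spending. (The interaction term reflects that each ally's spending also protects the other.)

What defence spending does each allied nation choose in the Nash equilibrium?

Arden's payoff is (200 + 7x_B)x_A − 4x_A².
∂π/∂x_A = 200 + 7x_B − 8x_A = 0, so x_A = 25 + 0.875x_B.
By symmetry x_B = x_A; substituting into the reaction function, 0.125x_A = 25 and x_A = 200.

200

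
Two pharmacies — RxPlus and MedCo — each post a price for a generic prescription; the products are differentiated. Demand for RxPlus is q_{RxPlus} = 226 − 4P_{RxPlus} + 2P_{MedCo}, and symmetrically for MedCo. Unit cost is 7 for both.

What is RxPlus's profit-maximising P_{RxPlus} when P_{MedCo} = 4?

RxPlus's profit: π = (P_{RxPlus} − 7)(226 − 4P_{RxPlus} + 2P_{MedCo}).
∂π/∂P_{RxPlus} = 254 − 8P_{RxPlus} + 2P_{MedCo} = 0 ⇒ P_{RxPlus} = 31.75 + 0.25P_{MedCo}.
At P_{MedCo} = 4: P_{RxPlus} = 31.75 + 0.25·4 = 32.75.

32.75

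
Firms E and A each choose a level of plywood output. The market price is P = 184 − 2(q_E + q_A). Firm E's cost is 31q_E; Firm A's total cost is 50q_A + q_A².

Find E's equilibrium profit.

Firm E's profit: π = q_E(184 − 2(q_E + q_A)) − 31q_E.
∂π/∂q_E = 153 − 4q_E − 2q_A = 0, so q_E = 38.25 − 0.5q_A.
For A: ∂π/∂q_A = 134 − 6q_A − 2q_E = 0 ⇒ q_A = 67/3 − (1/3)q_E.
Substituting the second reaction function into the first: q_E = 38.25 − 0.5(67/3 − (1/3)q_E), which gives (5/6)q_E = 325/12 ⇒ q_E = 32.5.
Then q_A = 67/3 − (1/3)·32.5 = 11.5.
Price P = 184 − 2·44 = 96.
E's profit: (96 − 31)·32.5 = 2112.5.

2112.5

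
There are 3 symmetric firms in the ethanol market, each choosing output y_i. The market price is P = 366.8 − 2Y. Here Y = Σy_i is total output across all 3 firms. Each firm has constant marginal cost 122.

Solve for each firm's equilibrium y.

A representative firm's profit is π_i = y_i(366.8 − 2Y) − 122y_i, with Y = y_i + Σ_{j≠i} y_j.
First-order condition: 244.8 − 4y_i − 2Σ_{j≠i} y_j = 0.
Imposing symmetry (y_j = y for all j) turns Σ_{j≠i} y_j into 2y, so 244.8 = 8y and y = 30.6.

30.6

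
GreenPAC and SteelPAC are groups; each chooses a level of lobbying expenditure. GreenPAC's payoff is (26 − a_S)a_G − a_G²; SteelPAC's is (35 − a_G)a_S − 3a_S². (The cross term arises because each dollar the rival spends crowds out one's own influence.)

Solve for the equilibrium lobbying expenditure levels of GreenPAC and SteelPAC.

Expanding GreenPAC's payoff: 26a_G − a_Sa_G − a_G².
∂π/∂a_G = 26 − a_S − 2a_G = 0, so a_G = 13 − 0.5a_S.
Likewise for SteelPAC: a_S = 35/6 − (1/6)a_G.
Plugging a_S into GreenPAC's best response: a_G = 13 − 0.5(35/6 − (1/6)a_G) ⇒ (11/12)a_G = 121/12, so a_G = 11.
Then a_S = 35/6 − (1/6)·11 = 4.

11, 4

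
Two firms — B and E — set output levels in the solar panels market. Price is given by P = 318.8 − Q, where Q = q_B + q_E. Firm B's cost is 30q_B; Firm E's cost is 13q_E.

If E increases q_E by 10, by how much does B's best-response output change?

Firm B's profit: π = q_B(318.8 − (q_B + q_E)) − 30q_B.
∂π/∂q_B = 288.8 − 2q_B − q_E = 0, so q_B = 144.4 − 0.5q_E.
The reaction-function slope is −0.5, so a 10-unit rise in q_E moves q_B by −0.5 × 10 = −5. B's best response falls — the actions are strategic substitutes.

-5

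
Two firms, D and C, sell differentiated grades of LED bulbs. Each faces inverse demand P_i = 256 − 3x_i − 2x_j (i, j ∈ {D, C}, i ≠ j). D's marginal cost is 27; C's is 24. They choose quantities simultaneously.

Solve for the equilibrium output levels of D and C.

Firm D's profit: π = x_D(256 − 3x_D − 2x_C) − 27x_D.
∂π/∂x_D = 229 − 6x_D − 2x_C = 0 ⇒ x_D = 229/6 − (1/3)x_C.
Similarly x_C = 116/3 − (1/3)x_D.
Solving the two reaction functions simultaneously: (1 − (−1/3)(−1/3))x_D = 229/6 − (1/3)·(116/3), so (8/9)x_D = 455/18 and x_D = 28.4375.
Then x_C = 116/3 − (1/3)·28.4375 = 29.1875.

28.4375, 29.1875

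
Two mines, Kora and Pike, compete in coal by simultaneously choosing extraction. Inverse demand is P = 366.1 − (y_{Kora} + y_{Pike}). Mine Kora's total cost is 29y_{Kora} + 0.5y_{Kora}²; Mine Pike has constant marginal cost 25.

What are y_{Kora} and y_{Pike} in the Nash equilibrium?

66.62, 137.24

Mine Kora's profit: π = y_{Kora}(366.1 − (y_{Kora} + y_{Pike})) − 29y_{Kora} − 0.5y_{Kora}².
∂π/∂y_{Kora} = 337.1 − 3y_{Kora} − y_{Pike} = 0, so y_{Kora} = 3371/30 − (1/3)y_{Pike}.
For Pike: ∂π/∂y_{Pike} = 341.1 − 2y_{Pike} − y_{Kora} = 0 ⇒ y_{Pike} = 170.55 − 0.5y_{Kora}.
Solving the two reaction functions simultaneously: (1 − (−1/3)(−0.5))y_{Kora} = 3371/30 − (1/3)·170.55, so (5/6)y_{Kora} = 3331/60 and y_{Kora} = 66.62.
Then y_{Pike} = 170.55 − 0.5·66.62 = 137.24.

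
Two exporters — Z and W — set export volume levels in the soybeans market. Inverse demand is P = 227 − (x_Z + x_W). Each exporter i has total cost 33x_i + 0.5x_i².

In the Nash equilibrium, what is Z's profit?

Exporter Z's profit: π = x_Z(227 − (x_Z + x_W)) − 33x_Z − 0.5x_Z².
∂π/∂x_Z = 194 − 3x_Z − x_W = 0, so x_Z = 194/3 − (1/3)x_W.
Setting x_Z = x_W in the reaction function: x_Z = 194/3 − (1/3)x_Z, so x_Z = (194/3) / (4/3) = 48.5.
Price P = 227 − 97 = 130.
Z's profit: (130 − 33)·48.5 − 0.5(48.5)² = 3528.375.

3528.375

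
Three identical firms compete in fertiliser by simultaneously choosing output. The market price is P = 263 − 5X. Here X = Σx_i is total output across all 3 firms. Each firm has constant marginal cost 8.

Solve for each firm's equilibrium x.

12.75

A representative firm's profit is π_i = x_i(263 − 5X) − 8x_i, with X = x_i + Σ_{j≠i} x_j.
First-order condition: 255 − 10x_i − 5Σ_{j≠i} x_j = 0.
With identical firms, set every x_j = x: then 255 − 10x − 10x = 0, i.e. x = 255/20 = 12.75.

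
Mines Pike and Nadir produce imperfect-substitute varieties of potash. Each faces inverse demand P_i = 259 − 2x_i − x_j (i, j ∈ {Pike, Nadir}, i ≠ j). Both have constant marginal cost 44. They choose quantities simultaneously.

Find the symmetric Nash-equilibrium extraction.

Mine Pike's profit: π = x_{Pike}(259 − 2x_{Pike} − x_{Nadir}) − 44x_{Pike}.
∂π/∂x_{Pike} = 215 − 4x_{Pike} − x_{Nadir} = 0 ⇒ x_{Pike} = 53.75 − 0.25x_{Nadir}.
Setting x_{Pike} = x_{Nadir} in the reaction function: x_{Pike} = 53.75 − 0.25x_{Pike}, so x_{Pike} = 53.75 / 1.25 = 43.

43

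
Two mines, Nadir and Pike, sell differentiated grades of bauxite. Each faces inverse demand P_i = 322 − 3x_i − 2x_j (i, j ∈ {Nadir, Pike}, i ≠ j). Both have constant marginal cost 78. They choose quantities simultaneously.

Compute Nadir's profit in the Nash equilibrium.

Mine Nadir's profit: π = x_{Nadir}(322 − 3x_{Nadir} − 2x_{Pike}) − 78x_{Nadir}.
∂π/∂x_{Nadir} = 244 − 6x_{Nadir} − 2x_{Pike} = 0 ⇒ x_{Nadir} = 122/3 − (1/3)x_{Pike}.
By symmetry x_{Pike} = x_{Nadir}; substituting into the reaction function, (4/3)x_{Nadir} = 122/3 and x_{Nadir} = 30.5.
P_{Nadir} = 322 − 3·30.5 − 2·30.5 = 169.5.
Profit = (169.5 − 78)·30.5 = 2790.75.

2790.75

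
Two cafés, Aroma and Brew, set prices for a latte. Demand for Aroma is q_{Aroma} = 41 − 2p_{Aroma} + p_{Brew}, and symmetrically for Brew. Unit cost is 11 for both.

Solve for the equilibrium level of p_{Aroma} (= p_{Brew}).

Aroma's profit: π = (p_{Aroma} − 11)(41 − 2p_{Aroma} + p_{Brew}).
∂π/∂p_{Aroma} = 63 − 4p_{Aroma} + p_{Brew} = 0 ⇒ p_{Aroma} = 15.75 + 0.25p_{Brew}.
Setting p_{Aroma} = p_{Brew} in the reaction function: p_{Aroma} = 15.75 + 0.25p_{Aroma}, so p_{Aroma} = 15.75 / 0.75 = 21.

21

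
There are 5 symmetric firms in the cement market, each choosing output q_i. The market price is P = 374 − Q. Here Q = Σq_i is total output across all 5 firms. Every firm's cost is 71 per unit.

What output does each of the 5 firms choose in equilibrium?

50.5

A representative firm's profit is π_i = q_i(374 − Q) − 71q_i, with Q = q_i + Σ_{j≠i} q_j.
First-order condition: 303 − 2q_i − Σ_{j≠i} q_j = 0.
Imposing symmetry (q_j = q for all j) turns Σ_{j≠i} q_j into 4q, so 303 = 6q and q = 50.5.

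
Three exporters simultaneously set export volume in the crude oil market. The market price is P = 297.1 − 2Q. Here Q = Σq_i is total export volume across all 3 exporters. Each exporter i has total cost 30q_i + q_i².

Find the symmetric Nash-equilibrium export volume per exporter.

26.71

A representative exporter's profit is π_i = q_i(297.1 − 2Q) − 30q_i − q_i², with Q = q_i + Σ_{j≠i} q_j.
First-order condition: 267.1 − 6q_i − 2Σ_{j≠i} q_j = 0.
Imposing symmetry (q_j = q for all j) turns Σ_{j≠i} q_j into 2q, so 267.1 = 10q and q = 26.71.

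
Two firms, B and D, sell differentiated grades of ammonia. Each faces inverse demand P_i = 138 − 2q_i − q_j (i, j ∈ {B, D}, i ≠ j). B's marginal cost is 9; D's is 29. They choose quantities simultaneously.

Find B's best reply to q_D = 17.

28

Firm B's profit: π = q_B(138 − 2q_B − q_D) − 9q_B.
∂π/∂q_B = 129 − 4q_B − q_D = 0 ⇒ q_B = 32.25 − 0.25q_D.
At q_D = 17: q_B = 32.25 − 0.25·17 = 28.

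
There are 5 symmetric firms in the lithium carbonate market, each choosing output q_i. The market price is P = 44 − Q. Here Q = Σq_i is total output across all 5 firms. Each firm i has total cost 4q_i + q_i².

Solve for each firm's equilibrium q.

5

A representative firm's profit is π_i = q_i(44 − Q) − 4q_i − q_i², with Q = q_i + Σ_{j≠i} q_j.
First-order condition: 40 − 4q_i − Σ_{j≠i} q_j = 0.
Imposing symmetry (q_j = q for all j) turns Σ_{j≠i} q_j into 4q, so 40 = 8q and q = 5.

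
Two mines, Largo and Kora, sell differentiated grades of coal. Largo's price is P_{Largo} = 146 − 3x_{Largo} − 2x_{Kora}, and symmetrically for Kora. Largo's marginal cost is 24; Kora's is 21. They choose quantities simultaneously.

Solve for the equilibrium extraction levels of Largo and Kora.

15.0625, 15.8125

Mine Largo's profit: π = x_{Largo}(146 − 3x_{Largo} − 2x_{Kora}) − 24x_{Largo}.
∂π/∂x_{Largo} = 122 − 6x_{Largo} − 2x_{Kora} = 0 ⇒ x_{Largo} = 61/3 − (1/3)x_{Kora}.
Similarly x_{Kora} = 125/6 − (1/3)x_{Largo}.
Solving the two reaction functions simultaneously: (1 − (−1/3)(−1/3))x_{Largo} = 61/3 − (1/3)·(125/6), so (8/9)x_{Largo} = 241/18 and x_{Largo} = 15.0625.
Then x_{Kora} = 125/6 − (1/3)·15.0625 = 15.8125.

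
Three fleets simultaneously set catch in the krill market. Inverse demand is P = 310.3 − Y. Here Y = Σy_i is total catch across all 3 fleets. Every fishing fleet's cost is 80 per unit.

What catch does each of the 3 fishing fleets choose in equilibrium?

A representative fishing fleet's profit is π_i = y_i(310.3 − Y) − 80y_i, with Y = y_i + Σ_{j≠i} y_j.
First-order condition: 230.3 − 2y_i − Σ_{j≠i} y_j = 0.
Imposing symmetry (y_j = y for all j) turns Σ_{j≠i} y_j into 2y, so 230.3 = 4y and y = 57.575.

57.575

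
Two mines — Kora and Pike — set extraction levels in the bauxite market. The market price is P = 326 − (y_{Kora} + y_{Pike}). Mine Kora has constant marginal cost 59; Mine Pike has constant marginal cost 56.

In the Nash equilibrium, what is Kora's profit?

7744

Mine Kora's profit: π = y_{Kora}(326 − (y_{Kora} + y_{Pike})) − 59y_{Kora}.
∂π/∂y_{Kora} = 267 − 2y_{Kora} − y_{Pike} = 0, so y_{Kora} = 133.5 − 0.5y_{Pike}.
By the same steps for Pike: y_{Pike} = 135 − 0.5y_{Kora}.
Solving the two reaction functions simultaneously: (1 − (−0.5)(−0.5))y_{Kora} = 133.5 − 0.5·135, so 0.75y_{Kora} = 66 and y_{Kora} = 88.
Then y_{Pike} = 135 − 0.5·88 = 91.
Price P = 326 − 179 = 147.
Kora's profit: (147 − 59)·88 = 7744.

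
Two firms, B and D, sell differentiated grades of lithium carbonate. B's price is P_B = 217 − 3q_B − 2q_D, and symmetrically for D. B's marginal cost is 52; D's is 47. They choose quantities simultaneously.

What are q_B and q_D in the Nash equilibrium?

20.3125, 21.5625

Firm B's profit: π = q_B(217 − 3q_B − 2q_D) − 52q_B.
∂π/∂q_B = 165 − 6q_B − 2q_D = 0 ⇒ q_B = 27.5 − (1/3)q_D.
Similarly q_D = 85/3 − (1/3)q_B.
Plugging q_D into B's best response: q_B = 27.5 − (1/3)(85/3 − (1/3)q_B) ⇒ (8/9)q_B = 325/18, so q_B = 20.3125.
Then q_D = 85/3 − (1/3)·20.3125 = 21.5625.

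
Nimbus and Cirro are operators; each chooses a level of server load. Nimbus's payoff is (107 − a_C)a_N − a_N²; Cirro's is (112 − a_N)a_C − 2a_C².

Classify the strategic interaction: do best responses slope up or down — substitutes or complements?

strategic substitutes

Expanding Nimbus's payoff: 107a_N − a_Ca_N − a_N².
∂π/∂a_N = 107 − a_C − 2a_N = 0, so a_N = 53.5 − 0.5a_C.
The best-response slope da_N/da_C = −0.5 < 0: the reaction function is downward-sloping, so the choices are strategic substitutes.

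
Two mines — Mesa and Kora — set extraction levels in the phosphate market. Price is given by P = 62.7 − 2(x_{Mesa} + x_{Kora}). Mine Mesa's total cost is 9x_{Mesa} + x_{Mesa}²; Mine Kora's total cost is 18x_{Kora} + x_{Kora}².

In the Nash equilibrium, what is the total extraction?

Mine Mesa's profit: π = x_{Mesa}(62.7 − 2(x_{Mesa} + x_{Kora})) − 9x_{Mesa} − x_{Mesa}².
∂π/∂x_{Mesa} = 53.7 − 6x_{Mesa} − 2x_{Kora} = 0, so x_{Mesa} = 8.95 − (1/3)x_{Kora}.
By the same steps for Kora: x_{Kora} = 7.45 − (1/3)x_{Mesa}.
Solving the two reaction functions simultaneously: (1 − (−1/3)(−1/3))x_{Mesa} = 8.95 − (1/3)·7.45, so (8/9)x_{Mesa} = 97/15 and x_{Mesa} = 7.275.
Then x_{Kora} = 7.45 − (1/3)·7.275 = 5.025.
Total extraction: 7.275 + 5.025 = 12.3.

12.3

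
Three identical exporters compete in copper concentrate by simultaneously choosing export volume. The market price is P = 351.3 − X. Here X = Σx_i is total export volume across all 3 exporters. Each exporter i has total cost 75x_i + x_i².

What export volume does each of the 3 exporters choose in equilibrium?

A representative exporter's profit is π_i = x_i(351.3 − X) − 75x_i − x_i², with X = x_i + Σ_{j≠i} x_j.
First-order condition: 276.3 − 4x_i − Σ_{j≠i} x_j = 0.
With identical exporters, set every x_j = x: then 276.3 − 4x − 2x = 0, i.e. x = 276.3/6 = 46.05.

46.05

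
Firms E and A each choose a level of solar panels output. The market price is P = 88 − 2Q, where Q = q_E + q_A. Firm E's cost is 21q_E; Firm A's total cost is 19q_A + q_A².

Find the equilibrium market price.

47.4

Firm E's profit: π = q_E(88 − 2(q_E + q_A)) − 21q_E.
∂π/∂q_E = 67 − 4q_E − 2q_A = 0, so q_E = 16.75 − 0.5q_A.
For A: ∂π/∂q_A = 69 − 6q_A − 2q_E = 0 ⇒ q_A = 11.5 − (1/3)q_E.
Substituting the second reaction function into the first: q_E = 16.75 − 0.5(11.5 − (1/3)q_E), which gives (5/6)q_E = 11 ⇒ q_E = 13.2.
Then q_A = 11.5 − (1/3)·13.2 = 7.1.
Equilibrium price: P = 88 − 2·20.3 = 47.4.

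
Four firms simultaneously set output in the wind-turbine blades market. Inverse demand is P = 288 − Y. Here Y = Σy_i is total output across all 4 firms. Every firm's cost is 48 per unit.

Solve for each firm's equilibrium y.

A representative firm's profit is π_i = y_i(288 − Y) − 48y_i, with Y = y_i + Σ_{j≠i} y_j.
First-order condition: 240 − 2y_i − Σ_{j≠i} y_j = 0.
In a symmetric equilibrium every firm chooses the same y, so Σ_{j≠i} y_j = 3y. The condition becomes 240 − 5y = 0, giving y = 240/5 = 48.

48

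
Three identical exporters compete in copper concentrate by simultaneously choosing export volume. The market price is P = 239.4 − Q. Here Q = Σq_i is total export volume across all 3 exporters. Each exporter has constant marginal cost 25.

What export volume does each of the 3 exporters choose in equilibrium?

53.6

A representative exporter's profit is π_i = q_i(239.4 − Q) − 25q_i, with Q = q_i + Σ_{j≠i} q_j.
First-order condition: 214.4 − 2q_i − Σ_{j≠i} q_j = 0.
Imposing symmetry (q_j = q for all j) turns Σ_{j≠i} q_j into 2q, so 214.4 = 4q and q = 53.6.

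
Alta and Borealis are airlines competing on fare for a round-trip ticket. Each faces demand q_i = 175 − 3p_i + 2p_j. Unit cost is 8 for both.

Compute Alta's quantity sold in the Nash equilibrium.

Alta's profit: π = (p_{Alta} − 8)(175 − 3p_{Alta} + 2p_{Borealis}).
∂π/∂p_{Alta} = 199 − 6p_{Alta} + 2p_{Borealis} = 0 ⇒ p_{Alta} = 199/6 + (1/3)p_{Borealis}.
By symmetry p_{Borealis} = p_{Alta}; substituting into the reaction function, (2/3)p_{Alta} = 199/6 and p_{Alta} = 49.75.
q_{Alta} = 175 − 3·49.75 + 2·49.75 = 125.25.

125.25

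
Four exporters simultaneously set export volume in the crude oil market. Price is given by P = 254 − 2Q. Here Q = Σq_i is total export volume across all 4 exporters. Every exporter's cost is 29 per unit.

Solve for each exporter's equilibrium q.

22.5

A representative exporter's profit is π_i = q_i(254 − 2Q) − 29q_i, with Q = q_i + Σ_{j≠i} q_j.
First-order condition: 225 − 4q_i − 2Σ_{j≠i} q_j = 0.
Imposing symmetry (q_j = q for all j) turns Σ_{j≠i} q_j into 3q, so 225 = 10q and q = 22.5.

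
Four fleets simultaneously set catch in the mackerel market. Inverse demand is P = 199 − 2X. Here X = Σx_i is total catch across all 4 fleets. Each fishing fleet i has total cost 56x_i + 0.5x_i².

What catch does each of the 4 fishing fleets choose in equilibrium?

A representative fishing fleet's profit is π_i = x_i(199 − 2X) − 56x_i − 0.5x_i², with X = x_i + Σ_{j≠i} x_j.
First-order condition: 143 − 5x_i − 2Σ_{j≠i} x_j = 0.
Imposing symmetry (x_j = x for all j) turns Σ_{j≠i} x_j into 3x, so 143 = 11x and x = 13.

13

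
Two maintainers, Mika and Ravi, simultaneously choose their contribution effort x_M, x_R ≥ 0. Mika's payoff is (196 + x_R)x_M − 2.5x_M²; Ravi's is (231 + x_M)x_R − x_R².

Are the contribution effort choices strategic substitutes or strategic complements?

strategic complements

Expanding Mika's payoff: 196x_M + x_Rx_M − 2.5x_M².
∂π/∂x_M = 196 + x_R − 5x_M = 0, so x_M = 39.2 + 0.2x_R.
The best-response slope dx_M/dx_R = 0.2 > 0: the reaction function is upward-sloping, so the choices are strategic complements.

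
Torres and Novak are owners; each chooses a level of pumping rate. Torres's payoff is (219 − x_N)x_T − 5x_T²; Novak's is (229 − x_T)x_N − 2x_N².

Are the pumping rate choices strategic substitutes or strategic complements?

strategic substitutes

Expanding Torres's payoff: 219x_T − x_Nx_T − 5x_T².
∂π/∂x_T = 219 − x_N − 10x_T = 0, so x_T = 21.9 − 0.1x_N.
The best-response slope dx_T/dx_N = −0.1 < 0: the reaction function is downward-sloping, so the choices are strategic substitutes.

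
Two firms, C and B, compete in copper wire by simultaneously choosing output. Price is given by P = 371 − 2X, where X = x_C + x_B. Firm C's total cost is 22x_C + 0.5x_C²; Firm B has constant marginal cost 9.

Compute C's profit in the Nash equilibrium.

Firm C's profit: π = x_C(371 − 2(x_C + x_B)) − 22x_C − 0.5x_C².
∂π/∂x_C = 349 − 5x_C − 2x_B = 0, so x_C = 69.8 − 0.4x_B.
For B: ∂π/∂x_B = 362 − 4x_B − 2x_C = 0 ⇒ x_B = 90.5 − 0.5x_C.
Plugging x_B into C's best response: x_C = 69.8 − 0.4(90.5 − 0.5x_C) ⇒ 0.8x_C = 33.6, so x_C = 42.
Then x_B = 90.5 − 0.5·42 = 69.5.
Price P = 371 − 2·111.5 = 148.
C's profit: (148 − 22)·42 − 0.5(42)² = 4410.

4410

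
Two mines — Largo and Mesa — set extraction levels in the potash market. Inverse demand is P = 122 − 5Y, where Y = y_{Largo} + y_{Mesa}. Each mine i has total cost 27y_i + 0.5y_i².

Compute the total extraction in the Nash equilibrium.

Mine Largo's profit: π = y_{Largo}(122 − 5(y_{Largo} + y_{Mesa})) − 27y_{Largo} − 0.5y_{Largo}².
∂π/∂y_{Largo} = 95 − 11y_{Largo} − 5y_{Mesa} = 0, so y_{Largo} = 95/11 − (5/11)y_{Mesa}.
By symmetry y_{Mesa} = y_{Largo}; substituting into the reaction function, (16/11)y_{Largo} = 95/11 and y_{Largo} = 5.9375.
Total extraction: 5.9375 + 5.9375 = 11.875.

11.875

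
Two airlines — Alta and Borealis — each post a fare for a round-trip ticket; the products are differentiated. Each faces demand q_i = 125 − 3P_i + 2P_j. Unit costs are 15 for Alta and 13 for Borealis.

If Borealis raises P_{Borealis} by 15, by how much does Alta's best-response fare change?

Alta's profit: π = (P_{Alta} − 15)(125 − 3P_{Alta} + 2P_{Borealis}).
∂π/∂P_{Alta} = 170 − 6P_{Alta} + 2P_{Borealis} = 0 ⇒ P_{Alta} = 85/3 + (1/3)P_{Borealis}.
The reaction-function slope is 1/3, so a 15-unit rise in P_{Borealis} moves P_{Alta} by 1/3 × 15 = 5. Alta's best response rises — the actions are strategic complements.

5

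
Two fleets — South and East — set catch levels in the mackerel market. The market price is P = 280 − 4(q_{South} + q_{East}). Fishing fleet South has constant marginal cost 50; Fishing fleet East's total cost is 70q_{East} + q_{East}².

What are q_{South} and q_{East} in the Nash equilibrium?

Fishing fleet South's profit: π = q_{South}(280 − 4(q_{South} + q_{East})) − 50q_{South}.
∂π/∂q_{South} = 230 − 8q_{South} − 4q_{East} = 0, so q_{South} = 28.75 − 0.5q_{East}.
For East: ∂π/∂q_{East} = 210 − 10q_{East} − 4q_{South} = 0 ⇒ q_{East} = 21 − 0.4q_{South}.
Solving the two reaction functions simultaneously: (1 − (−0.5)(−0.4))q_{South} = 28.75 − 0.5·21, so 0.8q_{South} = 18.25 and q_{South} = 22.8125.
Then q_{East} = 21 − 0.4·22.8125 = 11.875.

22.8125, 11.875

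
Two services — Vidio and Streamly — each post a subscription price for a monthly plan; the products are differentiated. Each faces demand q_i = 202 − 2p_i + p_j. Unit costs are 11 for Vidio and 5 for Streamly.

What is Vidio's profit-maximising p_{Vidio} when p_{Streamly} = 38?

65.5

Vidio's profit: π = (p_{Vidio} − 11)(202 − 2p_{Vidio} + p_{Streamly}).
∂π/∂p_{Vidio} = 224 − 4p_{Vidio} + p_{Streamly} = 0 ⇒ p_{Vidio} = 56 + 0.25p_{Streamly}.
At p_{Streamly} = 38: p_{Vidio} = 56 + 0.25·38 = 65.5.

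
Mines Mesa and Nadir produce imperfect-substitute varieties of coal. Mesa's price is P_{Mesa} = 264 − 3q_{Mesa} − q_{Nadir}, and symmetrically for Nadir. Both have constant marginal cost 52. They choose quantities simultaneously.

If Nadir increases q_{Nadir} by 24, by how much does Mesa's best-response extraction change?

-4

Mine Mesa's profit: π = q_{Mesa}(264 − 3q_{Mesa} − q_{Nadir}) − 52q_{Mesa}.
∂π/∂q_{Mesa} = 212 − 6q_{Mesa} − q_{Nadir} = 0 ⇒ q_{Mesa} = 106/3 − (1/6)q_{Nadir}.
The reaction-function slope is −1/6, so a 24-unit rise in q_{Nadir} moves q_{Mesa} by −1/6 × 24 = −4. Mesa's best response falls — the actions are strategic substitutes.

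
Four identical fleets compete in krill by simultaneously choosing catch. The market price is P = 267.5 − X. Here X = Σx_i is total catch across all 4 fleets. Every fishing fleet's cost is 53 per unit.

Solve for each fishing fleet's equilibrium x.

A representative fishing fleet's profit is π_i = x_i(267.5 − X) − 53x_i, with X = x_i + Σ_{j≠i} x_j.
First-order condition: 214.5 − 2x_i − Σ_{j≠i} x_j = 0.
Imposing symmetry (x_j = x for all j) turns Σ_{j≠i} x_j into 3x, so 214.5 = 5x and x = 42.9.

42.9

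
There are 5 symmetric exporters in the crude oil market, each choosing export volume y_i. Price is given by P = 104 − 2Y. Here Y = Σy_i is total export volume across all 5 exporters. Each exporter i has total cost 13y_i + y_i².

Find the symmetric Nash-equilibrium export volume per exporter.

6.5

A representative exporter's profit is π_i = y_i(104 − 2Y) − 13y_i − y_i², with Y = y_i + Σ_{j≠i} y_j.
First-order condition: 91 − 6y_i − 2Σ_{j≠i} y_j = 0.
Imposing symmetry (y_j = y for all j) turns Σ_{j≠i} y_j into 4y, so 91 = 14y and y = 6.5.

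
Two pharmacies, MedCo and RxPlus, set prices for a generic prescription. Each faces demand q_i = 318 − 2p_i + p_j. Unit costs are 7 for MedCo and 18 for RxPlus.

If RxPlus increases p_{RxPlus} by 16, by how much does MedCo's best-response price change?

4

MedCo's profit: π = (p_{MedCo} − 7)(318 − 2p_{MedCo} + p_{RxPlus}).
∂π/∂p_{MedCo} = 332 − 4p_{MedCo} + p_{RxPlus} = 0 ⇒ p_{MedCo} = 83 + 0.25p_{RxPlus}.
The reaction-function slope is 0.25, so a 16-unit rise in p_{RxPlus} moves p_{MedCo} by 0.25 × 16 = 4. MedCo's best response rises — the actions are strategic complements.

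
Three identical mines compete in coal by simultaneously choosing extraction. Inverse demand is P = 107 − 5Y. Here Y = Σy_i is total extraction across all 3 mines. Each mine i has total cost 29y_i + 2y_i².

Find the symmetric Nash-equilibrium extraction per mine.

A representative mine's profit is π_i = y_i(107 − 5Y) − 29y_i − 2y_i², with Y = y_i + Σ_{j≠i} y_j.
First-order condition: 78 − 14y_i − 5Σ_{j≠i} y_j = 0.
In a symmetric equilibrium every mine chooses the same y, so Σ_{j≠i} y_j = 2y. The condition becomes 78 − 24y = 0, giving y = 78/24 = 3.25.

3.25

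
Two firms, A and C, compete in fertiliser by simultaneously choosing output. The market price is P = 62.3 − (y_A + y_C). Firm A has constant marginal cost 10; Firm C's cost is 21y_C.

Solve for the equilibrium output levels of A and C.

Firm A's profit: π = y_A(62.3 − (y_A + y_C)) − 10y_A.
∂π/∂y_A = 52.3 − 2y_A − y_C = 0, so y_A = 26.15 − 0.5y_C.
By the same steps for C: y_C = 20.65 − 0.5y_A.
Plugging y_C into A's best response: y_A = 26.15 − 0.5(20.65 − 0.5y_A) ⇒ 0.75y_A = 15.825, so y_A = 21.1.
Then y_C = 20.65 − 0.5·21.1 = 10.1.

21.1, 10.1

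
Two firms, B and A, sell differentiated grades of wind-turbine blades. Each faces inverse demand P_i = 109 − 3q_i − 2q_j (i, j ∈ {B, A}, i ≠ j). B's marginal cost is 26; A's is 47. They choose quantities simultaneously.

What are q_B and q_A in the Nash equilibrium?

Firm B's profit: π = q_B(109 − 3q_B − 2q_A) − 26q_B.
∂π/∂q_B = 83 − 6q_B − 2q_A = 0 ⇒ q_B = 83/6 − (1/3)q_A.
Similarly q_A = 31/3 − (1/3)q_B.
Plugging q_A into B's best response: q_B = 83/6 − (1/3)(31/3 − (1/3)q_B) ⇒ (8/9)q_B = 187/18, so q_B = 11.6875.
Then q_A = 31/3 − (1/3)·11.6875 = 6.4375.

11.6875, 6.4375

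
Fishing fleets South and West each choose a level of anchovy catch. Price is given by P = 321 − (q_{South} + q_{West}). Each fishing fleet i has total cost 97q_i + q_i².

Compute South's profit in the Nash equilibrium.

4014.08

Fishing fleet South's profit: π = q_{South}(321 − (q_{South} + q_{West})) − 97q_{South} − q_{South}².
∂π/∂q_{South} = 224 − 4q_{South} − q_{West} = 0, so q_{South} = 56 − 0.25q_{West}.
Setting q_{South} = q_{West} in the reaction function: q_{South} = 56 − 0.25q_{South}, so q_{South} = 56 / 1.25 = 44.8.
Price P = 321 − 89.6 = 231.4.
South's profit: (231.4 − 97)·44.8 − (44.8)² = 4014.08.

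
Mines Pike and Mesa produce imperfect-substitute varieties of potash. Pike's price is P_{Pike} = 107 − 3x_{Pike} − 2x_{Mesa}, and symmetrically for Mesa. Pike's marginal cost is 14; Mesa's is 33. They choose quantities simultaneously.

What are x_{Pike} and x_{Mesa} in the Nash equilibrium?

12.8125, 8.0625

Mine Pike's profit: π = x_{Pike}(107 − 3x_{Pike} − 2x_{Mesa}) − 14x_{Pike}.
∂π/∂x_{Pike} = 93 − 6x_{Pike} − 2x_{Mesa} = 0 ⇒ x_{Pike} = 15.5 − (1/3)x_{Mesa}.
Similarly x_{Mesa} = 37/3 − (1/3)x_{Pike}.
Plugging x_{Mesa} into Pike's best response: x_{Pike} = 15.5 − (1/3)(37/3 − (1/3)x_{Pike}) ⇒ (8/9)x_{Pike} = 205/18, so x_{Pike} = 12.8125.
Then x_{Mesa} = 37/3 − (1/3)·12.8125 = 8.0625.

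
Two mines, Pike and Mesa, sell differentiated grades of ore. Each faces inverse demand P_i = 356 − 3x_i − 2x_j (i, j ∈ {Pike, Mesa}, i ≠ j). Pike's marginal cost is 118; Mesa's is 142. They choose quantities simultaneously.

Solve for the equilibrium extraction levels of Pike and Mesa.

Mine Pike's profit: π = x_{Pike}(356 − 3x_{Pike} − 2x_{Mesa}) − 118x_{Pike}.
∂π/∂x_{Pike} = 238 − 6x_{Pike} − 2x_{Mesa} = 0 ⇒ x_{Pike} = 119/3 − (1/3)x_{Mesa}.
Similarly x_{Mesa} = 107/3 − (1/3)x_{Pike}.
Substituting the second reaction function into the first: x_{Pike} = 119/3 − (1/3)(107/3 − (1/3)x_{Pike}), which gives (8/9)x_{Pike} = 250/9 ⇒ x_{Pike} = 31.25.
Then x_{Mesa} = 107/3 − (1/3)·31.25 = 25.25.

31.25, 25.25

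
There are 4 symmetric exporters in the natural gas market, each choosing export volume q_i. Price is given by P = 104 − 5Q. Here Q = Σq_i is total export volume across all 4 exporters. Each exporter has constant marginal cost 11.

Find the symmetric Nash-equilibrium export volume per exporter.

3.72

A representative exporter's profit is π_i = q_i(104 − 5Q) − 11q_i, with Q = q_i + Σ_{j≠i} q_j.
First-order condition: 93 − 10q_i − 5Σ_{j≠i} q_j = 0.
In a symmetric equilibrium every exporter chooses the same q, so Σ_{j≠i} q_j = 3q. The condition becomes 93 − 25q = 0, giving q = 93/25 = 3.72.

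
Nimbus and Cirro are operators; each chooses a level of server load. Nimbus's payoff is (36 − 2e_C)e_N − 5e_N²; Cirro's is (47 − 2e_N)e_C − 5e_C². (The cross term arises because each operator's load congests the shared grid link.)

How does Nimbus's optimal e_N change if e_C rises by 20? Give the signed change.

-4

Expanding Nimbus's payoff: 36e_N − 2e_Ce_N − 5e_N².
∂π/∂e_N = 36 − 2e_C − 10e_N = 0, so e_N = 3.6 − 0.2e_C.
The reaction-function slope is −0.2, so a 20-unit rise in e_C moves e_N by −0.2 × 20 = −4. Nimbus's best response falls — the actions are strategic substitutes.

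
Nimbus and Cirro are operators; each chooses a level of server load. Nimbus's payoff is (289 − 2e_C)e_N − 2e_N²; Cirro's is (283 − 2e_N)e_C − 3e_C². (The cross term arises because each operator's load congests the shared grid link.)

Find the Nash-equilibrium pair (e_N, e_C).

58.4, 27.7

Expanding Nimbus's payoff: 289e_N − 2e_Ce_N − 2e_N².
∂π/∂e_N = 289 − 2e_C − 4e_N = 0, so e_N = 72.25 − 0.5e_C.
Likewise for Cirro: e_C = 283/6 − (1/3)e_N.
Substituting the second reaction function into the first: e_N = 72.25 − 0.5(283/6 − (1/3)e_N), which gives (5/6)e_N = 146/3 ⇒ e_N = 58.4.
Then e_C = 283/6 − (1/3)·58.4 = 27.7.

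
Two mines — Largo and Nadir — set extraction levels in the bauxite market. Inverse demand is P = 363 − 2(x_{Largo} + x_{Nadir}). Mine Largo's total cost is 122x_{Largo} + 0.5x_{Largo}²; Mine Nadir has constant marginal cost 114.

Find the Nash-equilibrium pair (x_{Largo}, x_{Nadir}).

29.125, 47.6875

Mine Largo's profit: π = x_{Largo}(363 − 2(x_{Largo} + x_{Nadir})) − 122x_{Largo} − 0.5x_{Largo}².
∂π/∂x_{Largo} = 241 − 5x_{Largo} − 2x_{Nadir} = 0, so x_{Largo} = 48.2 − 0.4x_{Nadir}.
For Nadir: ∂π/∂x_{Nadir} = 249 − 4x_{Nadir} − 2x_{Largo} = 0 ⇒ x_{Nadir} = 62.25 − 0.5x_{Largo}.
Solving the two reaction functions simultaneously: (1 − (−0.4)(−0.5))x_{Largo} = 48.2 − 0.4·62.25, so 0.8x_{Largo} = 23.3 and x_{Largo} = 29.125.
Then x_{Nadir} = 62.25 − 0.5·29.125 = 47.6875.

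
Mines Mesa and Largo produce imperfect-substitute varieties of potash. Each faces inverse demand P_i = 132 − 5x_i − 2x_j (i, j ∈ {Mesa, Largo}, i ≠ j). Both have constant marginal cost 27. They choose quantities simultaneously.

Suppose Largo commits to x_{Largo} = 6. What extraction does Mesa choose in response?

Mine Mesa's profit: π = x_{Mesa}(132 − 5x_{Mesa} − 2x_{Largo}) − 27x_{Mesa}.
∂π/∂x_{Mesa} = 105 − 10x_{Mesa} − 2x_{Largo} = 0 ⇒ x_{Mesa} = 10.5 − 0.2x_{Largo}.
At x_{Largo} = 6: x_{Mesa} = 10.5 − 0.2·6 = 9.3.

9.3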